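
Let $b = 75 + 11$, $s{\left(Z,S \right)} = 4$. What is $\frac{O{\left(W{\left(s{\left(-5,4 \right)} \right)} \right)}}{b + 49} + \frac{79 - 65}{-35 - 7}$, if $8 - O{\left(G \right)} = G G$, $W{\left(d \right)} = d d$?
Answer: $- \frac{293}{135} \approx -2.1704$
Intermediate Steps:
$W{\left(d \right)} = d^{2}$
$O{\left(G \right)} = 8 - G^{2}$ ($O{\left(G \right)} = 8 - G G = 8 - G^{2}$)
$b = 86$
$\frac{O{\left(W{\left(s{\left(-5,4 \right)} \right)} \right)}}{b + 49} + \frac{79 - 65}{-35 - 7} = \frac{8 - \left(4^{2}\right)^{2}}{86 + 49} + \frac{79 - 65}{-35 - 7} = \frac{8 - 16^{2}}{135} + \frac{14}{-42} = \frac{8 - 256}{135} + 14 \left(- \frac{1}{42}\right) = \frac{8 - 256}{135} - \frac{1}{3} = \frac{1}{135} \left(-248\right) - \frac{1}{3} = - \frac{248}{135} - \frac{1}{3} = - \frac{293}{135}$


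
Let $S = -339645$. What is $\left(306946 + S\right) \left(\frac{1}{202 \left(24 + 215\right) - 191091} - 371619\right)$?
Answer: $\frac{1735402120885352}{142813} \approx 1.2152 \cdot 10^{10}$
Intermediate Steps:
$\left(306946 + S\right) \left(\frac{1}{202 \left(24 + 215\right) - 191091} - 371619\right) = \left(306946 - 339645\right) \left(\frac{1}{202 \left(24 + 215\right) - 191091} - 371619\right) = - 32699 \left(\frac{1}{202 \cdot 239 - 191091} - 371619\right) = - 32699 \left(\frac{1}{48278 - 191091} - 371619\right) = - 32699 \left(\frac{1}{-142813} - 371619\right) = - 32699 \left(- \frac{1}{142813} - 371619\right) = \left(-32699\right) \left(- \frac{53072024248}{142813}\right) = \frac{1735402120885352}{142813}$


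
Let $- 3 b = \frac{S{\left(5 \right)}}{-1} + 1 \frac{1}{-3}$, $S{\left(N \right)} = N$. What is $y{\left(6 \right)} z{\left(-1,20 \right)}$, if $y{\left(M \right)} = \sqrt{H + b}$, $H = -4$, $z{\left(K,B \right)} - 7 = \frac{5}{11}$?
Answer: $\frac{164 i \sqrt{5}}{33} \approx 11.113 i$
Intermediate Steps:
$z{\left(K,B \right)} = \frac{82}{11}$ ($z{\left(K,B \right)} = 7 + \frac{5}{11} = \frac{82}{11}$)
$b = \frac{16}{9}$ ($b = - \frac{\frac{5}{-1} + 1 \frac{1}{-3}}{3} = - \frac{5 \left(-1\right) + 1 \left(- \frac{1}{3}\right)}{3} = - \frac{-5 - \frac{1}{3}}{3} = \left(- \frac{1}{3}\right) \left(- \frac{16}{3}\right) = \frac{16}{9} \approx 1.7778$)
$y{\left(M \right)} = \frac{2 i \sqrt{5}}{3}$ ($y{\left(M \right)} = \sqrt{-4 + \frac{16}{9}} = \sqrt{- \frac{20}{9}} = \frac{2 i \sqrt{5}}{3}$)
$y{\left(6 \right)} z{\left(-1,20 \right)} = \frac{2 i \sqrt{5}}{3} \cdot \frac{82}{11} = \frac{164 i \sqrt{5}}{33}$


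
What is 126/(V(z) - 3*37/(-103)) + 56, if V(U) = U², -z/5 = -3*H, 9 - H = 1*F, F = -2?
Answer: 26175499/467381 ≈ 56.005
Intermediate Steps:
H = 11 (H = 9 - (-2) = 9 - 1*(-2) = 9 + 2 = 11)
z = 165 (z = -(-15)*11 = -5*(-33) = 165)
126/(V(z) - 3*37/(-103)) + 56 = 126/(165² - 3*37/(-103)) + 56 = 126/(27225 - 111*(-1/103)) + 56 = 126/(27225 + 111/103) + 56 = 126/(2804286/103) + 56 = (103/2804286)*126 + 56 = 2163/467381 + 56 = 26175499/467381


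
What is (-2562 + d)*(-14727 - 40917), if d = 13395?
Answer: -602791452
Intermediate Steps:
(-2562 + d)*(-14727 - 40917) = (-2562 + 13395)*(-14727 - 40917) = 10833*(-55644) = -602791452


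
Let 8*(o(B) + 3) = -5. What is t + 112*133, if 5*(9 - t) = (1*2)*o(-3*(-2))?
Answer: 298129/20 ≈ 14906.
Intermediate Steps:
o(B) = -29/8 (o(B) = -3 + (⅛)*(-5) = -3 - 5/8 = -29/8)
t = 209/20 (t = 9 - 1*2*(-29)/(5*8) = 9 - 2*(-29)/(5*8) = 9 - ⅕*(-29/4) = 9 + 29/20 = 209/20 ≈ 10.450)
t + 112*133 = 209/20 + 112*133 = 209/20 + 14896 = 298129/20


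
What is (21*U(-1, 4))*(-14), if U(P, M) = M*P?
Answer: 1176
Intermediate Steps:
(21*U(-1, 4))*(-14) = (21*(4*(-1)))*(-14) = (21*(-4))*(-14) = -84*(-14) = 1176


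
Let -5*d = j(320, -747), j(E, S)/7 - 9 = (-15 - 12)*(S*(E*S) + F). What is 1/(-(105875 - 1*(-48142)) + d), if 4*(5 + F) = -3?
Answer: 20/134990452341 ≈ 1.4816e-10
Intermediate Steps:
F = -23/4 (F = -5 + (¼)*(-3) = -5 - ¾ = -23/4 ≈ -5.7500)
j(E, S) = 4599/4 - 189*E*S² (j(E, S) = 63 + 7*((-15 - 12)*(S*(E*S) - 23/4)) = 63 + 7*(-27*(E*S² - 23/4)) = 63 + 7*(-27*(-23/4 + E*S²)) = 63 + 7*(621/4 - 27*E*S²) = 63 + (4347/4 - 189*E*S²) = 4599/4 - 189*E*S²)
d = 134993532681/20 (d = -(4599/4 - 189*320*(-747)²)/5 = -(4599/4 - 189*320*558009)/5 = -(4599/4 - 33748384320)/5 = -⅕*(-134993532681/4) = 134993532681/20 ≈ 6.7497e+9)
1/(-(105875 - 1*(-48142)) + d) = 1/(-(105875 - 1*(-48142)) + 134993532681/20) = 1/(-(105875 + 48142) + 134993532681/20) = 1/(-1*154017 + 134993532681/20) = 1/(-154017 + 134993532681/20) = 1/(134990452341/20) = 20/134990452341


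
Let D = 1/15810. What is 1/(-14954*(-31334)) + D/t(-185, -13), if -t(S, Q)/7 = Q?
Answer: 235003673/337067191149780 ≈ 6.9720e-7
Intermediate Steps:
D = 1/15810 ≈ 6.3251e-5
t(S, Q) = -7*Q
1/(-14954*(-31334)) + D/t(-185, -13) = 1/(-14954*(-31334)) + 1/(15810*((-7*(-13)))) = -1/14954*(-1/31334) + (1/15810)/91 = 1/468568636 + (1/15810)*(1/91) = 1/468568636 + 1/1438710 = 235003673/337067191149780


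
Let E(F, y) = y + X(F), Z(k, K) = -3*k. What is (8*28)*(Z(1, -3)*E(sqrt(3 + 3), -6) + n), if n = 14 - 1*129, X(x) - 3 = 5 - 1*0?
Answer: -27104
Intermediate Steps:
X(x) = 8 (X(x) = 3 + (5 - 1*0) = 3 + (5 + 0) = 3 + 5 = 8)
E(F, y) = 8 + y (E(F, y) = y + 8 = 8 + y)
n = -115 (n = 14 - 129 = -115)
(8*28)*(Z(1, -3)*E(sqrt(3 + 3), -6) + n) = (8*28)*((-3*1)*(8 - 6) - 115) = 224*(-3*2 - 115) = 224*(-6 - 115) = 224*(-121) = -27104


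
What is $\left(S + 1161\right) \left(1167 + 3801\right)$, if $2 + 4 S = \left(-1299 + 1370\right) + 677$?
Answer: $6694380$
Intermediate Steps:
$S = \frac{373}{2}$ ($S = - \frac{1}{2} + \frac{\left(-1299 + 1370\right) + 677}{4} = - \frac{1}{2} + \frac{71 + 677}{4} = - \frac{1}{2} + \frac{1}{4} \cdot 748 = - \frac{1}{2} + 187 = \frac{373}{2} \approx 186.5$)
$\left(S + 1161\right) \left(1167 + 3801\right) = \left(\frac{373}{2} + 1161\right) \left(1167 + 3801\right) = \frac{2695}{2} \cdot 4968 = 6694380$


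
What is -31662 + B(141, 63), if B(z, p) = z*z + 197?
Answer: -11584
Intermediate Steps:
B(z, p) = 197 + z² (B(z, p) = z² + 197 = 197 + z²)
-31662 + B(141, 63) = -31662 + (197 + 141²) = -31662 + (197 + 19881) = -31662 + 20078 = -11584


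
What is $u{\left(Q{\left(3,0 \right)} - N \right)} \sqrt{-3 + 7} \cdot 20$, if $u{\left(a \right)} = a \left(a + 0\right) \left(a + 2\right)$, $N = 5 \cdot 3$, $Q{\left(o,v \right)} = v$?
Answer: $-117000$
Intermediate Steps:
$N = 15$
$u{\left(a \right)} = a^{2} \left(2 + a\right)$ ($u{\left(a \right)} = a a \left(2 + a\right) = a^{2} \left(2 + a\right)$)
$u{\left(Q{\left(3,0 \right)} - N \right)} \sqrt{-3 + 7} \cdot 20 = \left(0 - 15\right)^{2} \left(2 + \left(0 - 15\right)\right) \sqrt{-3 + 7} \cdot 20 = \left(0 - 15\right)^{2} \left(2 + \left(0 - 15\right)\right) \sqrt{4} \cdot 20 = \left(-15\right)^{2} \left(2 - 15\right) 2 \cdot 20 = 225 \left(-13\right) 2 \cdot 20 = \left(-2925\right) 2 \cdot 20 = \left(-5850\right) 20 = -117000$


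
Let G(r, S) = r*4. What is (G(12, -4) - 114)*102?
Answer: -6732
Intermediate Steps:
G(r, S) = 4*r
(G(12, -4) - 114)*102 = (4*12 - 114)*102 = (48 - 114)*102 = -66*102 = -6732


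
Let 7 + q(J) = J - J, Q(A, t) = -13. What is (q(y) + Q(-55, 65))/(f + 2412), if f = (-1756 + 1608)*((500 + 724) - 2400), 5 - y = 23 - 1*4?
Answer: -1/8823 ≈ -0.00011334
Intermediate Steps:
y = -14 (y = 5 - (23 - 1*4) = 5 - (23 - 4) = 5 - 1*19 = 5 - 19 = -14)
f = 174048 (f = -148*(1224 - 2400) = -148*(-1176) = 174048)
q(J) = -7 (q(J) = -7 + (J - J) = -7 + 0 = -7)
(q(y) + Q(-55, 65))/(f + 2412) = (-7 - 13)/(174048 + 2412) = -20/176460 = -20*1/176460 = -1/8823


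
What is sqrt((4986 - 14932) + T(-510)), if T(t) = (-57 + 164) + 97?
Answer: I*sqrt(9742) ≈ 98.702*I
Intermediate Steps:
T(t) = 204 (T(t) = 107 + 97 = 204)
sqrt((4986 - 14932) + T(-510)) = sqrt((4986 - 14932) + 204) = sqrt(-9946 + 204) = sqrt(-9742) = I*sqrt(9742)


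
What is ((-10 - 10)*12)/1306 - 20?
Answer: -13180/653 ≈ -20.184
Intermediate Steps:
((-10 - 10)*12)/1306 - 20 = (-20*12)/1306 - 20 = (1/1306)*(-240) - 20 = -120/653 - 20 = -13180/653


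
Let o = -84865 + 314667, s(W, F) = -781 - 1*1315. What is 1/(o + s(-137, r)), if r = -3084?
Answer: 1/227706 ≈ 4.3916e-6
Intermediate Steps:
s(W, F) = -2096 (s(W, F) = -781 - 1315 = -2096)
o = 229802
1/(o + s(-137, r)) = 1/(229802 - 2096) = 1/227706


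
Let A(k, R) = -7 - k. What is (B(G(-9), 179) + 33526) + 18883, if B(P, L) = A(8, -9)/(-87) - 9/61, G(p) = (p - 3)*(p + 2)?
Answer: 92711565/1769 ≈ 52409.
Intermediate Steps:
G(p) = (-3 + p)*(2 + p)
B(P, L) = 44/1769 (B(P, L) = (-7 - 1*8)/(-87) - 9/61 = (-7 - 8)*(-1/87) - 9*1/61 = -15*(-1/87) - 9/61 = 5/29 - 9/61 = 44/1769)
(B(G(-9), 179) + 33526) + 18883 = (44/1769 + 33526) + 18883 = 59307538/1769 + 18883 = 92711565/1769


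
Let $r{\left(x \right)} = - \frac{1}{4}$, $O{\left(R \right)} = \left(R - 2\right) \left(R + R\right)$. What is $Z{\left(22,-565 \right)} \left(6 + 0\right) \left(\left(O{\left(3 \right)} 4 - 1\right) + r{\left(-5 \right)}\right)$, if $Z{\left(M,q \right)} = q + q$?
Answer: $-154245$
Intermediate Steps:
$O{\left(R \right)} = 2 R \left(-2 + R\right)$ ($O{\left(R \right)} = \left(-2 + R\right) 2 R = 2 R \left(-2 + R\right)$)
$Z{\left(M,q \right)} = 2 q$
$r{\left(x \right)} = - \frac{1}{4}$ ($r{\left(x \right)} = \left(-1\right) \frac{1}{4} = - \frac{1}{4}$)
$Z{\left(22,-565 \right)} \left(6 + 0\right) \left(\left(O{\left(3 \right)} 4 - 1\right) + r{\left(-5 \right)}\right) = 2 \left(-565\right) \left(6 + 0\right) \left(\left(2 \cdot 3 \left(-2 + 3\right) 4 - 1\right) - \frac{1}{4}\right) = - 1130 \cdot 6 \left(\left(2 \cdot 3 \cdot 1 \cdot 4 - 1\right) - \frac{1}{4}\right) = - 1130 \cdot 6 \left(\left(6 \cdot 4 - 1\right) - \frac{1}{4}\right) = - 1130 \cdot 6 \left(\left(24 - 1\right) - \frac{1}{4}\right) = - 1130 \cdot 6 \left(23 - \frac{1}{4}\right) = - 1130 \cdot 6 \cdot \frac{91}{4} = \left(-1130\right) \frac{273}{2} = -154245$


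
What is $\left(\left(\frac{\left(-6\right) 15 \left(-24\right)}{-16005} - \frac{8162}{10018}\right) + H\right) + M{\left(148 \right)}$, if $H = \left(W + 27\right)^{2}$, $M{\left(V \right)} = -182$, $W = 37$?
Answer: $\frac{20913700419}{5344603} \approx 3913.1$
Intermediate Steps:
$H = 4096$ ($H = \left(37 + 27\right)^{2} = 64^{2} = 4096$)
$\left(\left(\frac{\left(-6\right) 15 \left(-24\right)}{-16005} - \frac{8162}{10018}\right) + H\right) + M{\left(148 \right)} = \left(\left(\frac{\left(-6\right) 15 \left(-24\right)}{-16005} - \frac{8162}{10018}\right) + 4096\right) - 182 = \left(\left(\left(-90\right) \left(-24\right) \left(- \frac{1}{16005}\right) - \frac{4081}{5009}\right) + 4096\right) - 182 = \left(\left(2160 \left(- \frac{1}{16005}\right) - \frac{4081}{5009}\right) + 4096\right) - 182 = \left(\left(- \frac{144}{1067} - \frac{4081}{5009}\right) + 4096\right) - 182 = \left(- \frac{5075723}{5344603} + 4096\right) - 182 = \frac{21886418165}{5344603} - 182 = \frac{20913700419}{5344603}$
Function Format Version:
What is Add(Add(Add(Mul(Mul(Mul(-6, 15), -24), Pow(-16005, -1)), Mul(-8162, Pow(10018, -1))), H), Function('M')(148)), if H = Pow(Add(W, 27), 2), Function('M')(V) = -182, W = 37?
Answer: Rational(20913700419, 5344603) ≈ 3913.1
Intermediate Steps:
H = 4096 (H = Pow(Add(37, 27), 2) = Pow(64, 2) = 4096)
Add(Add(Add(Mul(Mul(Mul(-6, 15), -24), Pow(-16005, -1)), Mul(-8162, Pow(10018, -1))), H), Function('M')(148)) = Add(Add(Add(Mul(Mul(Mul(-6, 15), -24), Pow(-16005, -1)), Mul(-8162, Pow(10018, -1))), 4096), -182) = Add(Add(Add(Mul(Mul(-90, -24), Rational(-1, 16005)), Mul(-8162, Rational(1, 10018))), 4096), -182) = Add(Add(Add(Mul(2160, Rational(-1, 16005)), Rational(-4081, 5009)), 4096), -182) = Add(Add(Add(Rational(-144, 1067), Rational(-4081, 5009)), 4096), -182) = Add(Add(Rational(-5075723, 5344603), 4096), -182) = Add(Rational(21886418165, 5344603), -182) = Rational(20913700419, 5344603)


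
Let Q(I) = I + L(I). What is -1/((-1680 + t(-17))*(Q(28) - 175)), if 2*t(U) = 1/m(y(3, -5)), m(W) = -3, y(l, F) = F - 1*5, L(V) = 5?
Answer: -3/715751 ≈ -4.1914e-6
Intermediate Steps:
y(l, F) = -5 + F (y(l, F) = F - 5 = -5 + F)
Q(I) = 5 + I (Q(I) = I + 5 = 5 + I)
t(U) = -⅙ (t(U) = (½)/(-3) = (½)*(-⅓) = -⅙)
-1/((-1680 + t(-17))*(Q(28) - 175)) = -1/((-1680 - ⅙)*((5 + 28) - 175)) = -1/((-10081*(33 - 175)/6)) = -1/((-10081/6*(-142))) = -1/715751/3 = -1*3/715751 = -3/715751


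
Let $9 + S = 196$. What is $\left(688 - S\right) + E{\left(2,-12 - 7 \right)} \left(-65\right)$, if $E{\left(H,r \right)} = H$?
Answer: $371$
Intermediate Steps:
$S = 187$ ($S = -9 + 196 = 187$)
$\left(688 - S\right) + E{\left(2,-12 - 7 \right)} \left(-65\right) = \left(688 - 187\right) + 2 \left(-65\right) = \left(688 - 187\right) - 130 = 501 - 130 = 371$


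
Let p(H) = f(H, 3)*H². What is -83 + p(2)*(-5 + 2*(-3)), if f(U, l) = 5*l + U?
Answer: -831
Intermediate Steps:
f(U, l) = U + 5*l
p(H) = H²*(15 + H) (p(H) = (H + 5*3)*H² = (H + 15)*H² = (15 + H)*H² = H²*(15 + H))
-83 + p(2)*(-5 + 2*(-3)) = -83 + (2²*(15 + 2))*(-5 + 2*(-3)) = -83 + (4*17)*(-5 - 6) = -83 + 68*(-11) = -83 - 748 = -831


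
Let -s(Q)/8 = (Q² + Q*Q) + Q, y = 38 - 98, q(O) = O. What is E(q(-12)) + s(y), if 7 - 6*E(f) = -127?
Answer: -171293/3 ≈ -57098.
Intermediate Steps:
y = -60
E(f) = 67/3 (E(f) = 7/6 - ⅙*(-127) = 7/6 + 127/6 = 67/3)
s(Q) = -16*Q² - 8*Q (s(Q) = -8*((Q² + Q*Q) + Q) = -8*((Q² + Q²) + Q) = -8*(2*Q² + Q) = -8*(Q + 2*Q²) = -16*Q² - 8*Q)
E(q(-12)) + s(y) = 67/3 - 8*(-60)*(1 + 2*(-60)) = 67/3 - 8*(-60)*(1 - 120) = 67/3 - 8*(-60)*(-119) = 67/3 - 57120 = -171293/3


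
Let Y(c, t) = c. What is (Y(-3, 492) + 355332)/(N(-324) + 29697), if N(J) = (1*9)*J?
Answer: 118443/8927 ≈ 13.268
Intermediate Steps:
N(J) = 9*J
(Y(-3, 492) + 355332)/(N(-324) + 29697) = (-3 + 355332)/(9*(-324) + 29697) = 355329/(-2916 + 29697) = 355329/26781 = 355329*(1/26781) = 118443/8927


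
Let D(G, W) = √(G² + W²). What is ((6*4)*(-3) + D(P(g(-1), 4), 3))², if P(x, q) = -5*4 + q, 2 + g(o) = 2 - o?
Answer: (72 - √265)² ≈ 3104.9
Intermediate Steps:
g(o) = -o (g(o) = -2 + (2 - o) = -o)
P(x, q) = -20 + q
((6*4)*(-3) + D(P(g(-1), 4), 3))² = ((6*4)*(-3) + √((-20 + 4)² + 3²))² = (24*(-3) + √((-16)² + 9))² = (-72 + √(256 + 9))² = (-72 + √265)²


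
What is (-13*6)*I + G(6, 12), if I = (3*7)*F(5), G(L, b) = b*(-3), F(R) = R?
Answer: -8226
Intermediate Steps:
G(L, b) = -3*b
I = 105 (I = (3*7)*5 = 21*5 = 105)
(-13*6)*I + G(6, 12) = -13*6*105 - 3*12 = -78*105 - 36 = -8190 - 36 = -8226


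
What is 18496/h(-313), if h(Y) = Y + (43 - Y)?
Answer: 18496/43 ≈ 430.14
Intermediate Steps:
h(Y) = 43
18496/h(-313) = 18496/43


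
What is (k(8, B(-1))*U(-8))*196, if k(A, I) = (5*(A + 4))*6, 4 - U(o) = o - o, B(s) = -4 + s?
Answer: 282240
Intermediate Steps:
U(o) = 4 (U(o) = 4 - (o - o) = 4 - 1*0 = 4 + 0 = 4)
k(A, I) = 120 + 30*A (k(A, I) = (5*(4 + A))*6 = (20 + 5*A)*6 = 120 + 30*A)
(k(8, B(-1))*U(-8))*196 = ((120 + 30*8)*4)*196 = ((120 + 240)*4)*196 = (360*4)*196 = 1440*196 = 282240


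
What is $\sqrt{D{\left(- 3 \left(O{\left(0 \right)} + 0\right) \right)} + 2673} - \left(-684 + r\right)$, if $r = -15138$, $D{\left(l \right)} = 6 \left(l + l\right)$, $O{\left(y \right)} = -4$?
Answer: $15822 + 3 \sqrt{313} \approx 15875.0$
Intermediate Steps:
$D{\left(l \right)} = 12 l$ ($D{\left(l \right)} = 6 \cdot 2 l = 12 l$)
$\sqrt{D{\left(- 3 \left(O{\left(0 \right)} + 0\right) \right)} + 2673} - \left(-684 + r\right) = \sqrt{12 \left(- 3 \left(-4 + 0\right)\right) + 2673} + \left(684 - -15138\right) = \sqrt{12 \left(\left(-3\right) \left(-4\right)\right) + 2673} + \left(684 + 15138\right) = \sqrt{12 \cdot 12 + 2673} + 15822 = \sqrt{144 + 2673} + 15822 = \sqrt{2817} + 15822 = 3 \sqrt{313} + 15822 = 15822 + 3 \sqrt{313}$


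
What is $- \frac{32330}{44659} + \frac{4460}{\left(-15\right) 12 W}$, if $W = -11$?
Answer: $\frac{6758287}{4421241} \approx 1.5286$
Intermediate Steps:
$- \frac{32330}{44659} + \frac{4460}{\left(-15\right) 12 W} = - \frac{32330}{44659} + \frac{4460}{\left(-15\right) 12 \left(-11\right)} = \left(-32330\right) \frac{1}{44659} + \frac{4460}{\left(-180\right) \left(-11\right)} = - \frac{32330}{44659} + \frac{4460}{1980} = - \frac{32330}{44659} + 4460 \cdot \frac{1}{1980} = - \frac{32330}{44659} + \frac{223}{99} = \frac{6758287}{4421241}$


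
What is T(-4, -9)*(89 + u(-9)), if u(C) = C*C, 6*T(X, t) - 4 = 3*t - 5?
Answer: -2380/3 ≈ -793.33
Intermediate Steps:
T(X, t) = -1/6 + t/2 (T(X, t) = 2/3 + (3*t - 5)/6 = 2/3 + (-5 + 3*t)/6 = 2/3 + (-5/6 + t/2) = -1/6 + t/2)
u(C) = C**2
T(-4, -9)*(89 + u(-9)) = (-1/6 + (1/2)*(-9))*(89 + (-9)**2) = (-1/6 - 9/2)*(89 + 81) = -14/3*170 = -2380/3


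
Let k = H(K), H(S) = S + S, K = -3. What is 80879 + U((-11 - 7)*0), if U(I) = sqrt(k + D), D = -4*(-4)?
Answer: 80879 + sqrt(10) ≈ 80882.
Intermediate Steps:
D = 16
H(S) = 2*S
k = -6 (k = 2*(-3) = -6)
U(I) = sqrt(10) (U(I) = sqrt(-6 + 16) = sqrt(10))
80879 + U((-11 - 7)*0) = 80879 + sqrt(10)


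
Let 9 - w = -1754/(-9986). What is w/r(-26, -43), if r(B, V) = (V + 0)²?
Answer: 44060/9232057 ≈ 0.0047725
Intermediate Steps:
w = 44060/4993 (w = 9 - (-1754)/(-9986) = 9 - (-1754)*(-1)/9986 = 9 - 1*877/4993 = 9 - 877/4993 = 44060/4993 ≈ 8.8244)
r(B, V) = V²
w/r(-26, -43) = 44060/(4993*((-43)²)) = (44060/4993)/1849 = (44060/4993)*(1/1849) = 44060/9232057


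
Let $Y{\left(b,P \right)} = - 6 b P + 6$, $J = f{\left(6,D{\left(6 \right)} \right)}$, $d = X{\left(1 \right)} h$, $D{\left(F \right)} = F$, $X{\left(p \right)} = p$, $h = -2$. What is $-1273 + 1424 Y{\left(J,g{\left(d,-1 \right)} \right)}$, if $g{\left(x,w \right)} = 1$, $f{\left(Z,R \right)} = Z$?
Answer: $-43993$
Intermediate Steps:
$d = -2$ ($d = 1 \left(-2\right) = -2$)
$J = 6$
$Y{\left(b,P \right)} = 6 - 6 P b$ ($Y{\left(b,P \right)} = - 6 P b + 6 = 6 - 6 P b$)
$-1273 + 1424 Y{\left(J,g{\left(d,-1 \right)} \right)} = -1273 + 1424 \left(6 - 6 \cdot 6\right) = -1273 + 1424 \left(6 - 36\right) = -1273 + 1424 \left(-30\right) = -1273 - 42720 = -43993$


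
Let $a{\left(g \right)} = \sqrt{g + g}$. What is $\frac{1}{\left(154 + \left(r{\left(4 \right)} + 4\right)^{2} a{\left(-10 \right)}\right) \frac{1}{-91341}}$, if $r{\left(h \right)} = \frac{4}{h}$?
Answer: $- \frac{781473}{2012} + \frac{253725 i \sqrt{5}}{2012} \approx -388.41 + 281.98 i$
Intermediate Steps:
$a{\left(g \right)} = \sqrt{2} \sqrt{g}$ ($a{\left(g \right)} = \sqrt{2 g} = \sqrt{2} \sqrt{g}$)
$\frac{1}{\left(154 + \left(r{\left(4 \right)} + 4\right)^{2} a{\left(-10 \right)}\right) \frac{1}{-91341}} = \frac{1}{\left(154 + \left(\frac{4}{4} + 4\right)^{2} \sqrt{2} \sqrt{-10}\right) \frac{1}{-91341}} = \frac{1}{\left(154 + \left(4 \cdot \frac{1}{4} + 4\right)^{2} \sqrt{2} i \sqrt{10}\right) \left(- \frac{1}{91341}\right)} = \frac{1}{\left(154 + \left(1 + 4\right)^{2} \cdot 2 i \sqrt{5}\right) \left(- \frac{1}{91341}\right)} = \frac{1}{\left(154 + 5^{2} \cdot 2 i \sqrt{5}\right) \left(- \frac{1}{91341}\right)} = \frac{1}{\left(154 + 25 \cdot 2 i \sqrt{5}\right) \left(- \frac{1}{91341}\right)} = \frac{1}{\left(154 + 50 i \sqrt{5}\right) \left(- \frac{1}{91341}\right)} = \frac{1}{- \frac{154}{91341} - \frac{50 i \sqrt{5}}{91341}}$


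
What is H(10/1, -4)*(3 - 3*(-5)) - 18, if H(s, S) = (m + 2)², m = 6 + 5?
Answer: 3024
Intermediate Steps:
m = 11
H(s, S) = 169 (H(s, S) = (11 + 2)² = 13² = 169)
H(10/1, -4)*(3 - 3*(-5)) - 18 = 169*(3 - 3*(-5)) - 18 = 169*(3 + 15) - 18 = 169*18 - 18 = 3042 - 18 = 3024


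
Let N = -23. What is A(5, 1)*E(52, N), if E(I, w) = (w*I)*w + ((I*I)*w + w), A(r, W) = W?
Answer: -34707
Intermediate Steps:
E(I, w) = w + I*w² + w*I² (E(I, w) = (I*w)*w + (I²*w + w) = I*w² + (w*I² + w) = I*w² + (w + w*I²) = w + I*w² + w*I²)
A(5, 1)*E(52, N) = 1*(-23*(1 + 52² + 52*(-23))) = 1*(-23*(1 + 2704 - 1196)) = 1*(-23*1509) = 1*(-34707) = -34707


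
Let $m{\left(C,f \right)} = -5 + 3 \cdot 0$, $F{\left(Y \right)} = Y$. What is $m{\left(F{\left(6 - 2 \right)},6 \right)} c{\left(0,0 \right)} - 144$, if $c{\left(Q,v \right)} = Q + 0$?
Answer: $-144$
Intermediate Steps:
$m{\left(C,f \right)} = -5$ ($m{\left(C,f \right)} = -5 + 0 = -5$)
$c{\left(Q,v \right)} = Q$
$m{\left(F{\left(6 - 2 \right)},6 \right)} c{\left(0,0 \right)} - 144 = \left(-5\right) 0 - 144 = 0 - 144 = -144$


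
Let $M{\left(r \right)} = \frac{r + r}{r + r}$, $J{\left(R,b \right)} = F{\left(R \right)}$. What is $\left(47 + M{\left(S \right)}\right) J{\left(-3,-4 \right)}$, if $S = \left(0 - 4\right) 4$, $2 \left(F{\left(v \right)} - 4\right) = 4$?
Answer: $288$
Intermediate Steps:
$F{\left(v \right)} = 6$ ($F{\left(v \right)} = 4 + \frac{1}{2} \cdot 4 = 4 + 2 = 6$)
$J{\left(R,b \right)} = 6$
$S = -16$ ($S = \left(-4\right) 4 = -16$)
$M{\left(r \right)} = 1$ ($M{\left(r \right)} = \frac{2 r}{2 r} = 2 r \frac{1}{2 r} = 1$)
$\left(47 + M{\left(S \right)}\right) J{\left(-3,-4 \right)} = \left(47 + 1\right) 6 = 48 \cdot 6 = 288$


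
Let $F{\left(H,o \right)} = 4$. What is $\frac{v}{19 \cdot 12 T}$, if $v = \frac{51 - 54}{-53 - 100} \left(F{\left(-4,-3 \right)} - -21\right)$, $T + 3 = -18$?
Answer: $- \frac{25}{244188} \approx -0.00010238$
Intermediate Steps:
$T = -21$ ($T = -3 - 18 = -21$)
$v = \frac{25}{51}$ ($v = \frac{51 - 54}{-53 - 100} \left(4 - -21\right) = - \frac{3}{-153} \left(4 + 21\right) = \left(-3\right) \left(- \frac{1}{153}\right) 25 = \frac{1}{51} \cdot 25 = \frac{25}{51} \approx 0.4902$)
$\frac{v}{19 \cdot 12 T} = \frac{25}{51 \cdot 19 \cdot 12 \left(-21\right)} = \frac{25}{51 \cdot 228 \left(-21\right)} = \frac{25}{51 \left(-4788\right)} = \frac{25}{51} \left(- \frac{1}{4788}\right) = - \frac{25}{244188}$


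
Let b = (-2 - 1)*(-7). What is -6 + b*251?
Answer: 5265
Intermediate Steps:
b = 21 (b = -3*(-7) = 21)
-6 + b*251 = -6 + 21*251 = -6 + 5271 = 5265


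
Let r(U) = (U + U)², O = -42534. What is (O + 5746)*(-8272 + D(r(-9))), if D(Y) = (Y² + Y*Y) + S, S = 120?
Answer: -7423818400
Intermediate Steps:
r(U) = 4*U² (r(U) = (2*U)² = 4*U²)
D(Y) = 120 + 2*Y² (D(Y) = (Y² + Y*Y) + 120 = (Y² + Y²) + 120 = 2*Y² + 120 = 120 + 2*Y²)
(O + 5746)*(-8272 + D(r(-9))) = (-42534 + 5746)*(-8272 + (120 + 2*(4*(-9)²)²)) = -36788*(-8272 + (120 + 2*(4*81)²)) = -36788*(-8272 + (120 + 2*324²)) = -36788*(-8272 + (120 + 2*104976)) = -36788*(-8272 + (120 + 209952)) = -36788*(-8272 + 210072) = -36788*201800 = -7423818400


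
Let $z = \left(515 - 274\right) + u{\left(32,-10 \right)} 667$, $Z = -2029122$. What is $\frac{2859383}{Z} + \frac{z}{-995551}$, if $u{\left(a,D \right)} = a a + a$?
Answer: $- \frac{4276366762379}{2020094436222} \approx -2.1169$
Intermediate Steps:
$u{\left(a,D \right)} = a + a^{2}$ ($u{\left(a,D \right)} = a^{2} + a = a + a^{2}$)
$z = 704593$ ($z = \left(515 - 274\right) + 32 \left(1 + 32\right) 667 = \left(515 - 274\right) + 32 \cdot 33 \cdot 667 = 241 + 1056 \cdot 667 = 241 + 704352 = 704593$)
$\frac{2859383}{Z} + \frac{z}{-995551} = \frac{2859383}{-2029122} + \frac{704593}{-995551} = 2859383 \left(- \frac{1}{2029122}\right) + 704593 \left(- \frac{1}{995551}\right) = - \frac{2859383}{2029122} - \frac{704593}{995551} = - \frac{4276366762379}{2020094436222}$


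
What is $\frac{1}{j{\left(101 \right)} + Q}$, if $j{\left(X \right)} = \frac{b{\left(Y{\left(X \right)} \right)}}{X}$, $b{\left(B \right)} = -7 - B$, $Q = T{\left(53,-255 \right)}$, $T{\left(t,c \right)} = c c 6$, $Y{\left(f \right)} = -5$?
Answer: $\frac{101}{39405148} \approx 2.5631 \cdot 10^{-6}$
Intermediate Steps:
$T{\left(t,c \right)} = 6 c^{2}$ ($T{\left(t,c \right)} = c^{2} \cdot 6 = 6 c^{2}$)
$Q = 390150$ ($Q = 6 \left(-255\right)^{2} = 6 \cdot 65025 = 390150$)
$j{\left(X \right)} = - \frac{2}{X}$ ($j{\left(X \right)} = \frac{-7 - -5}{X} = \frac{-7 + 5}{X} = - \frac{2}{X}$)
$\frac{1}{j{\left(101 \right)} + Q} = \frac{1}{- \frac{2}{101} + 390150} = \frac{1}{\frac{39405148}{101}} = \frac{101}{39405148}$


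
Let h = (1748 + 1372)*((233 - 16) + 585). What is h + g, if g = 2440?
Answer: 2504680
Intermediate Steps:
h = 2502240 (h = 3120*(217 + 585) = 3120*802 = 2502240)
h + g = 2502240 + 2440 = 2504680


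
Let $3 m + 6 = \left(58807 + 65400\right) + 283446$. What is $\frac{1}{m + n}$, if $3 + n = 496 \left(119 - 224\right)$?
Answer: $\frac{3}{251398} \approx 1.1933 \cdot 10^{-5}$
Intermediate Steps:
$n = -52083$ ($n = -3 + 496 \left(119 - 224\right) = -3 + 496 \left(-105\right) = -3 - 52080 = -52083$)
$m = \frac{407647}{3}$ ($m = -2 + \frac{\left(58807 + 65400\right) + 283446}{3} = -2 + \frac{124207 + 283446}{3} = -2 + \frac{1}{3} \cdot 407653 = -2 + \frac{407653}{3} = \frac{407647}{3} \approx 1.3588 \cdot 10^{5}$)
$\frac{1}{m + n} = \frac{1}{\frac{407647}{3} - 52083} = \frac{1}{\frac{251398}{3}} = \frac{3}{251398}$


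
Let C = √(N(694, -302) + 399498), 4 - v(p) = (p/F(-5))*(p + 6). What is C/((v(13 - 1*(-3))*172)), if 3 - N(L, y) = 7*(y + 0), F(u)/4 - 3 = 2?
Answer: -5*√401615/11696 ≈ -0.27092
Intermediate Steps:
F(u) = 20 (F(u) = 12 + 4*2 = 12 + 8 = 20)
N(L, y) = 3 - 7*y (N(L, y) = 3 - 7*(y + 0) = 3 - 7*y)
v(p) = 4 - p*(6 + p)/20 (v(p) = 4 - p/20*(p + 6) = 4 - p*(1/20)*(6 + p) = 4 - p/20*(6 + p) = 4 - p*(6 + p)/20)
C = √401615 (C = √((3 - 7*(-302)) + 399498) = √((3 + 2114) + 399498) = √(2117 + 399498) = √401615 ≈ 633.73)
C/((v(13 - 1*(-3))*172)) = √401615/(((4 - 3*(13 - 1*(-3))/10 - (13 - 1*(-3))²/20)*172)) = √401615/(((4 - 3*(13 + 3)/10 - (13 + 3)²/20)*172)) = √401615/(((4 - 3/10*16 - 1/20*16²)*172)) = √401615/(((4 - 24/5 - 1/20*256)*172)) = √401615/(((4 - 24/5 - 64/5)*172)) = √401615/((-68/5*172)) = √401615/(-11696/5) = √401615*(-5/11696) = -5*√401615/11696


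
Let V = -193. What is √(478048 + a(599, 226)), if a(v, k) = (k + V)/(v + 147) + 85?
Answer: √266088689246/746 ≈ 691.47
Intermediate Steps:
a(v, k) = 85 + (-193 + k)/(147 + v) (a(v, k) = (k - 193)/(v + 147) + 85 = (-193 + k)/(147 + v) + 85 = 85 + (-193 + k)/(147 + v))
√(478048 + a(599, 226)) = √(478048 + (12302 + 226 + 85*599)/(147 + 599)) = √(478048 + (12302 + 226 + 50915)/746) = √(478048 + (1/746)*63443) = √(478048 + 63443/746) = √(356687251/746) = √266088689246/746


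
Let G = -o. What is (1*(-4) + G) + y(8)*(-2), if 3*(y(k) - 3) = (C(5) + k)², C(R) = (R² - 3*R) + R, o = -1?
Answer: -1085/3 ≈ -361.67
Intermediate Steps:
C(R) = R² - 2*R
G = 1 (G = -1*(-1) = 1)
y(k) = 3 + (15 + k)²/3 (y(k) = 3 + (5*(-2 + 5) + k)²/3 = 3 + (5*3 + k)²/3 = 3 + (15 + k)²/3)
(1*(-4) + G) + y(8)*(-2) = (1*(-4) + 1) + (3 + (15 + 8)²/3)*(-2) = (-4 + 1) + (3 + (⅓)*23²)*(-2) = -3 + (3 + (⅓)*529)*(-2) = -3 + (3 + 529/3)*(-2) = -3 + (538/3)*(-2) = -3 - 1076/3 = -1085/3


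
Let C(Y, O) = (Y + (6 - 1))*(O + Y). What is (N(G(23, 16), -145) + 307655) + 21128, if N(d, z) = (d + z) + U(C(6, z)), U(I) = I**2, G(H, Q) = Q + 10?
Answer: 2666505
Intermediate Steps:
G(H, Q) = 10 + Q
C(Y, O) = (5 + Y)*(O + Y) (C(Y, O) = (Y + 5)*(O + Y) = (5 + Y)*(O + Y))
N(d, z) = d + z + (66 + 11*z)**2 (N(d, z) = (d + z) + (6**2 + 5*z + 5*6 + z*6)**2 = (d + z) + (36 + 5*z + 30 + 6*z)**2 = (d + z) + (66 + 11*z)**2 = d + z + (66 + 11*z)**2)
(N(G(23, 16), -145) + 307655) + 21128 = (((10 + 16) - 145 + 121*(6 - 145)**2) + 307655) + 21128 = ((26 - 145 + 121*(-139)**2) + 307655) + 21128 = ((26 - 145 + 121*19321) + 307655) + 21128 = ((26 - 145 + 2337841) + 307655) + 21128 = (2337722 + 307655) + 21128 = 2645377 + 21128 = 2666505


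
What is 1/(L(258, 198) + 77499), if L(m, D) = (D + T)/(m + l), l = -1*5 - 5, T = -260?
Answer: 4/309995 ≈ 1.2903e-5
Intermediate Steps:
l = -10 (l = -5 - 5 = -10)
L(m, D) = (-260 + D)/(-10 + m) (L(m, D) = (D - 260)/(m - 10) = (-260 + D)/(-10 + m))
1/(L(258, 198) + 77499) = 1/((-260 + 198)/(-10 + 258) + 77499) = 1/(-62/248 + 77499) = 1/((1/248)*(-62) + 77499) = 1/(-¼ + 77499) = 1/(309995/4) = 4/309995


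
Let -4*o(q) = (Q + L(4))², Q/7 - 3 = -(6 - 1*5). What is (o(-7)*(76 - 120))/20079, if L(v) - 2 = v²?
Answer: 11264/20079 ≈ 0.56098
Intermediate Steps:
L(v) = 2 + v²
Q = 14 (Q = 21 + 7*(-(6 - 1*5)) = 21 + 7*(-(6 - 5)) = 21 + 7*(-1*1) = 21 + 7*(-1) = 21 - 7 = 14)
o(q) = -256 (o(q) = -(14 + (2 + 4²))²/4 = -(14 + (2 + 16))²/4 = -(14 + 18)²/4 = -¼*32² = -¼*1024 = -256)
(o(-7)*(76 - 120))/20079 = -256*(76 - 120)/20079 = -256*(-44)*(1/20079) = 11264*(1/20079) = 11264/20079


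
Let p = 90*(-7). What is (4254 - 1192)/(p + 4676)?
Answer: 1531/2023 ≈ 0.75680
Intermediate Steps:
p = -630
(4254 - 1192)/(p + 4676) = (4254 - 1192)/(-630 + 4676) = 3062/4046 = 3062*(1/4046) = 1531/2023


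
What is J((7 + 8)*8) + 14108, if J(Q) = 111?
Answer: 14219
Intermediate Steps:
J((7 + 8)*8) + 14108 = 111 + 14108 = 14219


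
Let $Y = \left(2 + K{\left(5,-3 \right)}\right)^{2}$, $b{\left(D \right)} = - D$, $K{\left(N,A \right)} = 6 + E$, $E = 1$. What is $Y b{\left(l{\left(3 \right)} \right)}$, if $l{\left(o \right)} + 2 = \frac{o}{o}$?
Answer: $81$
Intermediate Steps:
$K{\left(N,A \right)} = 7$ ($K{\left(N,A \right)} = 6 + 1 = 7$)
$l{\left(o \right)} = -1$ ($l{\left(o \right)} = -2 + \frac{o}{o} = -2 + 1 = -1$)
$Y = 81$ ($Y = \left(2 + 7\right)^{2} = 9^{2} = 81$)
$Y b{\left(l{\left(3 \right)} \right)} = 81 \left(\left(-1\right) \left(-1\right)\right) = 81 \cdot 1 = 81$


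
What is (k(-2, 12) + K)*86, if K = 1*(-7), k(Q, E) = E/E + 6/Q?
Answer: -774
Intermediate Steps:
k(Q, E) = 1 + 6/Q
K = -7
(k(-2, 12) + K)*86 = ((6 - 2)/(-2) - 7)*86 = (-½*4 - 7)*86 = (-2 - 7)*86 = -9*86 = -774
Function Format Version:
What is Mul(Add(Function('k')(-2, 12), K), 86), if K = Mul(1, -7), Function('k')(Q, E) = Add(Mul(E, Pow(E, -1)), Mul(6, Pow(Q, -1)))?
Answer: -774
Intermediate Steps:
Function('k')(Q, E) = Add(1, Mul(6, Pow(Q, -1)))
K = -7
Mul(Add(Function('k')(-2, 12), K), 86) = Mul(Add(Mul(Pow(-2, -1), Add(6, -2)), -7), 86) = Mul(Add(Mul(Rational(-1, 2), 4), -7), 86) = Mul(Add(-2, -7), 86) = Mul(-9, 86) = -774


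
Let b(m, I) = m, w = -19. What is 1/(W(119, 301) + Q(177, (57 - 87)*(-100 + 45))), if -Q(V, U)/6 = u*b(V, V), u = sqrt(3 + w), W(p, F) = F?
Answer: 301/18136105 + 4248*I/18136105 ≈ 1.6597e-5 + 0.00023423*I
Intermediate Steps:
u = 4*I (u = sqrt(3 - 19) = sqrt(-16) = 4*I ≈ 4.0*I)
Q(V, U) = -24*I*V (Q(V, U) = -6*4*I*V = -24*I*V)
1/(W(119, 301) + Q(177, (57 - 87)*(-100 + 45))) = 1/(301 - 24*I*177) = 1/(301 - 4248*I) = (301 + 4248*I)/18136105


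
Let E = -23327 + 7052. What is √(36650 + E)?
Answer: 5*√815 ≈ 142.74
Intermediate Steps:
E = -16275
√(36650 + E) = √(36650 - 16275) = √20375 = 5*√815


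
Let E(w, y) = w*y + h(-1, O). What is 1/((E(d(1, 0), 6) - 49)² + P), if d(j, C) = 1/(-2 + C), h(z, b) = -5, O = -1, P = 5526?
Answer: 1/8775 ≈ 0.00011396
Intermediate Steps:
E(w, y) = -5 + w*y (E(w, y) = w*y - 5 = -5 + w*y)
1/((E(d(1, 0), 6) - 49)² + P) = 1/(((-5 + 6/(-2 + 0)) - 49)² + 5526) = 1/(((-5 + 6/(-2)) - 49)² + 5526) = 1/(((-5 - ½*6) - 49)² + 5526) = 1/(((-5 - 3) - 49)² + 5526) = 1/((-8 - 49)² + 5526) = 1/((-57)² + 5526) = 1/(3249 + 5526) = 1/8775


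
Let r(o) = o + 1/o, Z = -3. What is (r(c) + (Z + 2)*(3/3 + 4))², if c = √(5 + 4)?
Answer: 25/9 ≈ 2.7778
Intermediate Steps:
c = 3 (c = √9 = 3)
(r(c) + (Z + 2)*(3/3 + 4))² = ((3 + 1/3) + (-3 + 2)*(3/3 + 4))² = ((3 + ⅓) - (3*(⅓) + 4))² = (10/3 - (1 + 4))² = (10/3 - 1*5)² = (10/3 - 5)² = (-5/3)² = 25/9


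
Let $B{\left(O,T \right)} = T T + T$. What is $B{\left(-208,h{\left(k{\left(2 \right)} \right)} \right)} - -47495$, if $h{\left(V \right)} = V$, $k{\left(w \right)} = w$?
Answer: $47501$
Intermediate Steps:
$B{\left(O,T \right)} = T + T^{2}$ ($B{\left(O,T \right)} = T^{2} + T = T + T^{2}$)
$B{\left(-208,h{\left(k{\left(2 \right)} \right)} \right)} - -47495 = 2 \left(1 + 2\right) - -47495 = 2 \cdot 3 + 47495 = 6 + 47495 = 47501$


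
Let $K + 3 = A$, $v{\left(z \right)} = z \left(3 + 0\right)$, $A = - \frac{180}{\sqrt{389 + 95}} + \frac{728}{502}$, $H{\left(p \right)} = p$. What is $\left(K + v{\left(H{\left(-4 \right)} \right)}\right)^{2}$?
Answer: $\frac{3600120001}{7623121} \approx 472.26$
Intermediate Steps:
$A = - \frac{18586}{2761}$ ($A = - \frac{180}{\sqrt{484}} + 728 \cdot \frac{1}{502} = - \frac{180}{22} + \frac{364}{251} = \left(-180\right) \frac{1}{22} + \frac{364}{251} = - \frac{90}{11} + \frac{364}{251} = - \frac{18586}{2761} \approx -6.7316$)
$v{\left(z \right)} = 3 z$ ($v{\left(z \right)} = z 3 = 3 z$)
$K = - \frac{26869}{2761}$ ($K = -3 - \frac{18586}{2761} = - \frac{26869}{2761} \approx -9.7316$)
$\left(K + v{\left(H{\left(-4 \right)} \right)}\right)^{2} = \left(- \frac{26869}{2761} + 3 \left(-4\right)\right)^{2} = \left(- \frac{26869}{2761} - 12\right)^{2} = \left(- \frac{60001}{2761}\right)^{2} = \frac{3600120001}{7623121}$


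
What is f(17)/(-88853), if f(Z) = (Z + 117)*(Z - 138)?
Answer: 16214/88853 ≈ 0.18248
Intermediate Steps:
f(Z) = (-138 + Z)*(117 + Z) (f(Z) = (117 + Z)*(-138 + Z) = (-138 + Z)*(117 + Z))
f(17)/(-88853) = (-16146 + 17² - 21*17)/(-88853) = (-16146 + 289 - 357)*(-1/88853) = -16214*(-1/88853) = 16214/88853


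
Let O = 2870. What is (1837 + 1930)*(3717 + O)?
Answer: 24813229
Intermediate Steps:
(1837 + 1930)*(3717 + O) = (1837 + 1930)*(3717 + 2870) = 3767*6587 = 24813229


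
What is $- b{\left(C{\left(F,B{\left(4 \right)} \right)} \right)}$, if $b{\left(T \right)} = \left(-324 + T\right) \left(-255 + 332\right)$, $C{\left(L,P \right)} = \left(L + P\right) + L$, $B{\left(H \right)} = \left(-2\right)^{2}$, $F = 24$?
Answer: $20944$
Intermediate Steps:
$B{\left(H \right)} = 4$
$C{\left(L,P \right)} = P + 2 L$
$b{\left(T \right)} = -24948 + 77 T$ ($b{\left(T \right)} = \left(-324 + T\right) 77 = -24948 + 77 T$)
$- b{\left(C{\left(F,B{\left(4 \right)} \right)} \right)} = - (-24948 + 77 \left(4 + 2 \cdot 24\right)) = - (-24948 + 77 \left(4 + 48\right)) = - (-24948 + 77 \cdot 52) = - (-24948 + 4004) = \left(-1\right) \left(-20944\right) = 20944$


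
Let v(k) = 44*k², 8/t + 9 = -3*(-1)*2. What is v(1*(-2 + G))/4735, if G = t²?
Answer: 93104/383535 ≈ 0.24275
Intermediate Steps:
t = -8/3 (t = 8/(-9 - 3*(-1)*2) = 8/(-9 + 3*2) = 8/(-9 + 6) = 8/(-3) = 8*(-⅓) = -8/3 ≈ -2.6667)
G = 64/9 (G = (-8/3)² = 64/9 ≈ 7.1111)
v(1*(-2 + G))/4735 = (44*(1*(-2 + 64/9))²)/4735 = (44*(1*(46/9))²)*(1/4735) = (44*(46/9)²)*(1/4735) = (44*(2116/81))*(1/4735) = (93104/81)*(1/4735) = 93104/383535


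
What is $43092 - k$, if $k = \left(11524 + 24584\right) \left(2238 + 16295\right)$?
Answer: $-669146472$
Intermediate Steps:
$k = 669189564$ ($k = 36108 \cdot 18533 = 669189564$)
$43092 - k = 43092 - 669189564 = -669146472$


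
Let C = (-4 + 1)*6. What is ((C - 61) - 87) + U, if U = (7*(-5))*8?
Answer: -446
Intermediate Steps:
C = -18 (C = -3*6 = -18)
U = -280 (U = -35*8 = -280)
((C - 61) - 87) + U = ((-18 - 61) - 87) - 280 = (-79 - 87) - 280 = -166 - 280 = -446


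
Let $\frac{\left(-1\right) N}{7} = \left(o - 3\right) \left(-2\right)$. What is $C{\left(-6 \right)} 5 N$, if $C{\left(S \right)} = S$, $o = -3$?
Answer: $2520$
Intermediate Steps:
$N = -84$ ($N = - 7 \left(-3 - 3\right) \left(-2\right) = - 7 \left(\left(-6\right) \left(-2\right)\right) = \left(-7\right) 12 = -84$)
$C{\left(-6 \right)} 5 N = \left(-6\right) 5 \left(-84\right) = \left(-30\right) \left(-84\right) = 2520$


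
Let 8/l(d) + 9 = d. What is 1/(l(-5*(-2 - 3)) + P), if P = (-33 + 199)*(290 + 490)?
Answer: 2/258961 ≈ 7.7232e-6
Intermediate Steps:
l(d) = 8/(-9 + d)
P = 129480 (P = 166*780 = 129480)
1/(l(-5*(-2 - 3)) + P) = 1/(8/(-9 - 5*(-2 - 3)) + 129480) = 1/(8/(-9 - 5*(-5)) + 129480) = 1/(8/(-9 + 25) + 129480) = 1/(8/16 + 129480) = 1/(8*(1/16) + 129480) = 1/(1/2 + 129480) = 1/(258961/2) = 2/258961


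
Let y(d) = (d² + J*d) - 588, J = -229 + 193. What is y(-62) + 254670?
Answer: 260158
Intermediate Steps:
J = -36
y(d) = -588 + d² - 36*d (y(d) = (d² - 36*d) - 588 = -588 + d² - 36*d)
y(-62) + 254670 = (-588 + (-62)² - 36*(-62)) + 254670 = (-588 + 3844 + 2232) + 254670 = 5488 + 254670 = 260158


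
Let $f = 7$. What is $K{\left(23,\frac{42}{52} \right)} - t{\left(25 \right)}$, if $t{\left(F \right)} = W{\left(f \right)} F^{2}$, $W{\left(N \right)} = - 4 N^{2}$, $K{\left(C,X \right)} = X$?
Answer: $\frac{3185021}{26} \approx 1.225 \cdot 10^{5}$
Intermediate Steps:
$t{\left(F \right)} = - 196 F^{2}$ ($t{\left(F \right)} = - 4 \cdot 7^{2} F^{2} = \left(-4\right) 49 F^{2} = - 196 F^{2}$)
$K{\left(23,\frac{42}{52} \right)} - t{\left(25 \right)} = \frac{42}{52} - - 196 \cdot 25^{2} = 42 \cdot \frac{1}{52} - \left(-196\right) 625 = \frac{21}{26} - -122500 = \frac{21}{26} + 122500 = \frac{3185021}{26}$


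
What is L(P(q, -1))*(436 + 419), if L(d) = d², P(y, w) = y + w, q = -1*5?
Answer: 30780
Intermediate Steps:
q = -5
P(y, w) = w + y
L(P(q, -1))*(436 + 419) = (-1 - 5)²*(436 + 419) = (-6)²*855 = 36*855 = 30780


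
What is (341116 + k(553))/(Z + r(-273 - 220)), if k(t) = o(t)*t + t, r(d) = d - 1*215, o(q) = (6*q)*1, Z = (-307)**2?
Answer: 2176523/93541 ≈ 23.268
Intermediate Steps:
Z = 94249
o(q) = 6*q
r(d) = -215 + d (r(d) = d - 215 = -215 + d)
k(t) = t + 6*t**2 (k(t) = (6*t)*t + t = 6*t**2 + t = t + 6*t**2)
(341116 + k(553))/(Z + r(-273 - 220)) = (341116 + 553*(1 + 6*553))/(94249 + (-215 + (-273 - 220))) = (341116 + 553*(1 + 3318))/(94249 + (-215 - 493)) = (341116 + 553*3319)/(94249 - 708) = (341116 + 1835407)/93541 = 2176523*(1/93541) = 2176523/93541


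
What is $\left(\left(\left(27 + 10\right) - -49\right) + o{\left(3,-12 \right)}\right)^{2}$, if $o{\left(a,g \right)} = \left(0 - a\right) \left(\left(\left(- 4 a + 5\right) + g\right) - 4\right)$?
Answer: $24025$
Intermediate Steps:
$o{\left(a,g \right)} = - a \left(1 + g - 4 a\right)$ ($o{\left(a,g \right)} = - a \left(\left(\left(5 - 4 a\right) + g\right) - 4\right) = - a \left(\left(5 + g - 4 a\right) - 4\right) = - a \left(1 + g - 4 a\right)$)
$\left(\left(\left(27 + 10\right) - -49\right) + o{\left(3,-12 \right)}\right)^{2} = \left(\left(\left(27 + 10\right) - -49\right) + 3 \left(-1 - -12 + 4 \cdot 3\right)\right)^{2} = \left(\left(37 + 49\right) + 3 \left(-1 + 12 + 12\right)\right)^{2} = \left(86 + 3 \cdot 23\right)^{2} = \left(86 + 69\right)^{2} = 155^{2} = 24025$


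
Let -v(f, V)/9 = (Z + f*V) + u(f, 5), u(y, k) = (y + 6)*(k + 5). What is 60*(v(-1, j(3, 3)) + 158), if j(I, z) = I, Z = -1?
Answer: -15360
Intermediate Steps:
u(y, k) = (5 + k)*(6 + y) (u(y, k) = (6 + y)*(5 + k) = (5 + k)*(6 + y))
v(f, V) = -531 - 90*f - 9*V*f (v(f, V) = -9*((-1 + f*V) + (30 + 5*f + 6*5 + 5*f)) = -9*((-1 + V*f) + (30 + 5*f + 30 + 5*f)) = -9*((-1 + V*f) + (60 + 10*f)) = -9*(59 + 10*f + V*f) = -531 - 90*f - 9*V*f)
60*(v(-1, j(3, 3)) + 158) = 60*((-531 - 90*(-1) - 9*3*(-1)) + 158) = 60*((-531 + 90 + 27) + 158) = 60*(-414 + 158) = 60*(-256) = -15360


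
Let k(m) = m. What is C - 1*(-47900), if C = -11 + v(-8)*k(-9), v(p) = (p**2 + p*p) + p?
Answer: 46809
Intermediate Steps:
v(p) = p + 2*p**2 (v(p) = (p**2 + p**2) + p = 2*p**2 + p = p + 2*p**2)
C = -1091 (C = -11 - 8*(1 + 2*(-8))*(-9) = -11 - 8*(1 - 16)*(-9) = -11 - 8*(-15)*(-9) = -11 + 120*(-9) = -11 - 1080 = -1091)
C - 1*(-47900) = -1091 - 1*(-47900) = -1091 + 47900 = 46809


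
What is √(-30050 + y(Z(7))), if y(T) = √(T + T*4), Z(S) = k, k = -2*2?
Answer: √(-30050 + 2*I*√5) ≈ 0.013 + 173.35*I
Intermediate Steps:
k = -4
Z(S) = -4
y(T) = √5*√T (y(T) = √(T + 4*T) = √(5*T) = √5*√T)
√(-30050 + y(Z(7))) = √(-30050 + √5*√(-4)) = √(-30050 + √5*(2*I)) = √(-30050 + 2*I*√5)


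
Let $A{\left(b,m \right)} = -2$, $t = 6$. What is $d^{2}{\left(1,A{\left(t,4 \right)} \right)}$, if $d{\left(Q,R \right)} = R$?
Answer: $4$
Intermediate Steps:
$d^{2}{\left(1,A{\left(t,4 \right)} \right)} = \left(-2\right)^{2} = 4$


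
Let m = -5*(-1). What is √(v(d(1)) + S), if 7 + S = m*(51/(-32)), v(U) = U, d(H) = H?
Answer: I*√894/8 ≈ 3.7375*I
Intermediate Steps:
m = 5
S = -479/32 (S = -7 + 5*(51/(-32)) = -7 + 5*(51*(-1/32)) = -7 + 5*(-51/32) = -7 - 255/32 = -479/32 ≈ -14.969)
√(v(d(1)) + S) = √(1 - 479/32) = √(-447/32) = I*√894/8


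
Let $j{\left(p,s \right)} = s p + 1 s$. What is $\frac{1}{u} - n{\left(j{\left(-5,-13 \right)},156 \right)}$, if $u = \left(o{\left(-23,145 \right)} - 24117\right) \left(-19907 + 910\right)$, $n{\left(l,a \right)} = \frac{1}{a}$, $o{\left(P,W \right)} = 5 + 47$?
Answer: $- \frac{457162649}{71317397580} \approx -0.0064103$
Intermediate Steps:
$o{\left(P,W \right)} = 52$
$j{\left(p,s \right)} = s + p s$ ($j{\left(p,s \right)} = p s + s = s + p s$)
$u = 457162805$ ($u = \left(52 - 24117\right) \left(-19907 + 910\right) = \left(-24065\right) \left(-18997\right) = 457162805$)
$\frac{1}{u} - n{\left(j{\left(-5,-13 \right)},156 \right)} = \frac{1}{457162805} - \frac{1}{156} = - \frac{457162649}{71317397580}$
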